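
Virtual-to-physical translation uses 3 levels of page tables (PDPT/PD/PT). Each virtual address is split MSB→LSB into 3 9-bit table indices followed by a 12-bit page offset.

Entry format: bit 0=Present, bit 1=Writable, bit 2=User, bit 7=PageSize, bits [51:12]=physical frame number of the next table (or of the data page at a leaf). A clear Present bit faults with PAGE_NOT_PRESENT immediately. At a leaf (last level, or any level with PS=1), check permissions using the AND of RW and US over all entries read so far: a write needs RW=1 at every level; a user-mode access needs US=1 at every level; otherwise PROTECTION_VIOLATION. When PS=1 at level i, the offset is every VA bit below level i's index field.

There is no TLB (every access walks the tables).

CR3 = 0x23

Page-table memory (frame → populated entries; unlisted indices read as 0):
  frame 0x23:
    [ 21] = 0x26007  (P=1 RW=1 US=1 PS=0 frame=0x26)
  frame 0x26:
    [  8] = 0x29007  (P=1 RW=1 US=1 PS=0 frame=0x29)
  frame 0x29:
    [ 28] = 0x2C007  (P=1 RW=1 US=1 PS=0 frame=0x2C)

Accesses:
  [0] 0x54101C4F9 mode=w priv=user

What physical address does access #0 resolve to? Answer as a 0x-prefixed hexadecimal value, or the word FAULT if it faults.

Walk each access:
#0 VA=0x54101C4F9 (w,user):
  [0] read 0x23 idx=21: raw=0x26007 flags P=1 W=1 U=1 S=0
  [1] read 0x26 idx=8: raw=0x29007 flags P=1 W=1 U=1 S=0
  [2] read 0x29 idx=28: raw=0x2C007 flags P=1 W=1 U=1 S=0
  ⇒ phys 0x2C4F9  [3 reads]

Access #0 PA: 0x2C4F9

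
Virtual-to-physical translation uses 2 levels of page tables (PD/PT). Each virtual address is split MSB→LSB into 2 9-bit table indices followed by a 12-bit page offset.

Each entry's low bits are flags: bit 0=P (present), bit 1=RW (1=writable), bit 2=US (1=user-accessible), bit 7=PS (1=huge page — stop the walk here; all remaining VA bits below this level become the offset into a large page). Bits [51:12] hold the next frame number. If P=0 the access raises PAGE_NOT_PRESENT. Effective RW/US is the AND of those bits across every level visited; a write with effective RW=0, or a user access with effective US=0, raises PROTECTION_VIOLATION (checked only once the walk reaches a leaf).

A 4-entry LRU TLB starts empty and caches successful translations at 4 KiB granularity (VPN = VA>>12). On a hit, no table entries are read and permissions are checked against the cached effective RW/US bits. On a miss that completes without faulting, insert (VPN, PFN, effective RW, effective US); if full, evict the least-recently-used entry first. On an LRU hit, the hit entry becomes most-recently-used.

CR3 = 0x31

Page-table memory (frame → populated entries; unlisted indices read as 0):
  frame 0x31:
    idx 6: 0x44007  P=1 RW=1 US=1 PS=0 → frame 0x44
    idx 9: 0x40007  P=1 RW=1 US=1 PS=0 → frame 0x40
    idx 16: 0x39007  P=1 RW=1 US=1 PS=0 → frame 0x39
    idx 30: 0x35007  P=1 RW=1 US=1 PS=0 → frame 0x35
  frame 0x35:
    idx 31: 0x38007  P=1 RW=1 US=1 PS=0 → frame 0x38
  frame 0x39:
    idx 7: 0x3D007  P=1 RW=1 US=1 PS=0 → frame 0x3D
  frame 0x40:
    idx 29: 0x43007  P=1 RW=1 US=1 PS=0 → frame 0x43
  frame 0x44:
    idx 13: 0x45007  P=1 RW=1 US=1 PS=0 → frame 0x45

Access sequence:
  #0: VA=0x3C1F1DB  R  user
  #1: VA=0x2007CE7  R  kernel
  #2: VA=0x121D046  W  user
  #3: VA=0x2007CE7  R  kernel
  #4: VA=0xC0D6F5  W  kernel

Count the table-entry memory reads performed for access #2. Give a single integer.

Trace:
#0 VA=0x3C1F1DB (r,user):
  lvl0: tbl 0x31, slot 30 ⇒ 0x35007 (P1/RW1/US1/PS0)
  lvl1: tbl 0x35, slot 31 ⇒ 0x38007 (P1/RW1/US1/PS0)
  ✓ 0x381DB  — 2 lookups
#1 VA=0x2007CE7 (r,kernel):
  lvl0: tbl 0x31, slot 16 ⇒ 0x39007 (P1/RW1/US1/PS0)
  lvl1: tbl 0x39, slot 7 ⇒ 0x3D007 (P1/RW1/US1/PS0)
  ✓ 0x3DCE7  — 2 lookups
#2 VA=0x121D046 (w,user):
  lvl0: tbl 0x31, slot 9 ⇒ 0x40007 (P1/RW1/US1/PS0)
  lvl1: tbl 0x40, slot 29 ⇒ 0x43007 (P1/RW1/US1/PS0)
  ✓ 0x43046  — 2 lookups
#3 VA=0x2007CE7 (r,kernel):
  TLB hit vpn=0x2007 → PA=0x3DCE7
#4 VA=0xC0D6F5 (w,kernel):
  lvl0: tbl 0x31, slot 6 ⇒ 0x44007 (P1/RW1/US1/PS0)
  lvl1: tbl 0x44, slot 13 ⇒ 0x45007 (P1/RW1/US1/PS0)
  ✓ 0x456F5  — 2 lookups

Entries read for #2: 2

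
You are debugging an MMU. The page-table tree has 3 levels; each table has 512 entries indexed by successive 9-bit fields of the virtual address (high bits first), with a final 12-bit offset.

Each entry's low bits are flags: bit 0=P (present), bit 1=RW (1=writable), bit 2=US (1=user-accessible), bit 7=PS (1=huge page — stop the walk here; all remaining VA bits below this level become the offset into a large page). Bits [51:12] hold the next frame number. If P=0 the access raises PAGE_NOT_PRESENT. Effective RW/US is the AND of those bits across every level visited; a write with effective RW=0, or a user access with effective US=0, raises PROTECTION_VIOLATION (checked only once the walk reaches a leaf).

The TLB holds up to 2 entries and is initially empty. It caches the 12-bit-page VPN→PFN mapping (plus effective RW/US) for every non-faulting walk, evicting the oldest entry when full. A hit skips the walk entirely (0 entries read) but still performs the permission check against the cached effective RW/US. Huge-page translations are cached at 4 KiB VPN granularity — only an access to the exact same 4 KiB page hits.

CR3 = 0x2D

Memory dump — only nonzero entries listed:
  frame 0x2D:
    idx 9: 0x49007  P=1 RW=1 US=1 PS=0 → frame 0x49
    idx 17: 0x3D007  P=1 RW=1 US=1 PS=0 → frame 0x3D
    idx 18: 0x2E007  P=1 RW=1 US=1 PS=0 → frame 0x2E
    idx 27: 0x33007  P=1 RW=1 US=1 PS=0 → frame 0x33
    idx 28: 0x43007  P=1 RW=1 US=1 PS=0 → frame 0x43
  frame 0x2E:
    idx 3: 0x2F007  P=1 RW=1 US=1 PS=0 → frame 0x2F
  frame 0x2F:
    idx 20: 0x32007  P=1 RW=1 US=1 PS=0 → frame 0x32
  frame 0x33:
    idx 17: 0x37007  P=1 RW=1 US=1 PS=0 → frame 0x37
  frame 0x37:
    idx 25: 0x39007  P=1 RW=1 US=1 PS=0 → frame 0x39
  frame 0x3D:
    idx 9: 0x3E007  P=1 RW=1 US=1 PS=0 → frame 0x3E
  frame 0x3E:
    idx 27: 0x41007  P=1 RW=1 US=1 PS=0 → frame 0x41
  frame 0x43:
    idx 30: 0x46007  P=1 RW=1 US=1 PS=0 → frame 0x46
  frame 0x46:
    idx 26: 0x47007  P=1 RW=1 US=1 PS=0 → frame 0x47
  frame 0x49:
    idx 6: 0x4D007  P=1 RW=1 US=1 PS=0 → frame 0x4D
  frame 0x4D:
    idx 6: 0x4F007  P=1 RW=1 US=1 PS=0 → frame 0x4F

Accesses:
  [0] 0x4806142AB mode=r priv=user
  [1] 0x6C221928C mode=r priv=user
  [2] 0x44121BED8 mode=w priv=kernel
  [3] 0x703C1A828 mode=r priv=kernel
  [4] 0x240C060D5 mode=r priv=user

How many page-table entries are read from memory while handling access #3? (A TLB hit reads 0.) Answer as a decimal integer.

Walk each access:
#0 VA=0x4806142AB (r,user):
  L0 @0x2D[18] → 0x2E007  P=1,RW=1,US=1,PS=0
  L1 @0x2E[3] → 0x2F007  P=1,RW=1,US=1,PS=0
  L2 @0x2F[20] → 0x32007  P=1,RW=1,US=1,PS=0
  ✓ 0x322AB  — 3 lookups
#1 VA=0x6C221928C (r,user):
  L0 @0x2D[27] → 0x33007  P=1,RW=1,US=1,PS=0
  L1 @0x33[17] → 0x37007  P=1,RW=1,US=1,PS=0
  L2 @0x37[25] → 0x39007  P=1,RW=1,US=1,PS=0
  ✓ 0x3928C  — 3 lookups
#2 VA=0x44121BED8 (w,kernel):
  L0 @0x2D[17] → 0x3D007  P=1,RW=1,US=1,PS=0
  L1 @0x3D[9] → 0x3E007  P=1,RW=1,US=1,PS=0
  L2 @0x3E[27] → 0x41007  P=1,RW=1,US=1,PS=0
  ✓ 0x41ED8  — 3 lookups
#3 VA=0x703C1A828 (r,kernel):
  L0 @0x2D[28] → 0x43007  P=1,RW=1,US=1,PS=0
  L1 @0x43[30] → 0x46007  P=1,RW=1,US=1,PS=0
  L2 @0x46[26] → 0x47007  P=1,RW=1,US=1,PS=0
  ✓ 0x47828  — 3 lookups
#4 VA=0x240C060D5 (r,user):
  L0 @0x2D[9] → 0x49007  P=1,RW=1,US=1,PS=0
  L1 @0x49[6] → 0x4D007  P=1,RW=1,US=1,PS=0
  L2 @0x4D[6] → 0x4F007  P=1,RW=1,US=1,PS=0
  ✓ 0x4F0D5  — 3 lookups

Entries read for #3: 3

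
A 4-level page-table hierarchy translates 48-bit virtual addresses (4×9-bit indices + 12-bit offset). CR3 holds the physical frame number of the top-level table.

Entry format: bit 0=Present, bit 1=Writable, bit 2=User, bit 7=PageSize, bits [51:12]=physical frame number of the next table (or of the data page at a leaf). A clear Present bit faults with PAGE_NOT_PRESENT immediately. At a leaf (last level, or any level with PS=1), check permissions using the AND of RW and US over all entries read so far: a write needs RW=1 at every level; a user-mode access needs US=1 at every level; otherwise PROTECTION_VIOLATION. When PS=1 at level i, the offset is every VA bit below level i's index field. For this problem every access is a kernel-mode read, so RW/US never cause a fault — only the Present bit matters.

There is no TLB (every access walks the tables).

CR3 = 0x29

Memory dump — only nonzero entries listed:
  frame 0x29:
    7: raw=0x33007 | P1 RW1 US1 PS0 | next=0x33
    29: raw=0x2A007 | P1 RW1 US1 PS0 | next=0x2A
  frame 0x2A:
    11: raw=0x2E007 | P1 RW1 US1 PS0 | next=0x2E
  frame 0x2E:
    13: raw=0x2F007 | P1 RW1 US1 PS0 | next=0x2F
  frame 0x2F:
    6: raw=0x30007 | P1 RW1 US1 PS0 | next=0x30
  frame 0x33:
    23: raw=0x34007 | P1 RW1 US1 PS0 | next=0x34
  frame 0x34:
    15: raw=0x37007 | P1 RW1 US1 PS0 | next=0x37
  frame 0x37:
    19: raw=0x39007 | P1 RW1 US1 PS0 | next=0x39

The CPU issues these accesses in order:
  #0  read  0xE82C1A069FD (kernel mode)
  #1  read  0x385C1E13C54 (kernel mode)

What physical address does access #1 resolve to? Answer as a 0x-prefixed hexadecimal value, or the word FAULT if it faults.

Trace:
#0 VA=0xE82C1A069FD (r,kernel):
  L0 @0x29[29] → 0x2A007  P=1,RW=1,US=1,PS=0
  L1 @0x2A[11] → 0x2E007  P=1,RW=1,US=1,PS=0
  L2 @0x2E[13] → 0x2F007  P=1,RW=1,US=1,PS=0
  L3 @0x2F[6] → 0x30007  P=1,RW=1,US=1,PS=0
  → PA=0x309FD  (4 entries read)
#1 VA=0x385C1E13C54 (r,kernel):
  L0 @0x29[7] → 0x33007  P=1,RW=1,US=1,PS=0
  L1 @0x33[23] → 0x34007  P=1,RW=1,US=1,PS=0
  L2 @0x34[15] → 0x37007  P=1,RW=1,US=1,PS=0
  L3 @0x37[19] → 0x39007  P=1,RW=1,US=1,PS=0
  → PA=0x39C54  (4 entries read)

Access #1 PA: 0x39C54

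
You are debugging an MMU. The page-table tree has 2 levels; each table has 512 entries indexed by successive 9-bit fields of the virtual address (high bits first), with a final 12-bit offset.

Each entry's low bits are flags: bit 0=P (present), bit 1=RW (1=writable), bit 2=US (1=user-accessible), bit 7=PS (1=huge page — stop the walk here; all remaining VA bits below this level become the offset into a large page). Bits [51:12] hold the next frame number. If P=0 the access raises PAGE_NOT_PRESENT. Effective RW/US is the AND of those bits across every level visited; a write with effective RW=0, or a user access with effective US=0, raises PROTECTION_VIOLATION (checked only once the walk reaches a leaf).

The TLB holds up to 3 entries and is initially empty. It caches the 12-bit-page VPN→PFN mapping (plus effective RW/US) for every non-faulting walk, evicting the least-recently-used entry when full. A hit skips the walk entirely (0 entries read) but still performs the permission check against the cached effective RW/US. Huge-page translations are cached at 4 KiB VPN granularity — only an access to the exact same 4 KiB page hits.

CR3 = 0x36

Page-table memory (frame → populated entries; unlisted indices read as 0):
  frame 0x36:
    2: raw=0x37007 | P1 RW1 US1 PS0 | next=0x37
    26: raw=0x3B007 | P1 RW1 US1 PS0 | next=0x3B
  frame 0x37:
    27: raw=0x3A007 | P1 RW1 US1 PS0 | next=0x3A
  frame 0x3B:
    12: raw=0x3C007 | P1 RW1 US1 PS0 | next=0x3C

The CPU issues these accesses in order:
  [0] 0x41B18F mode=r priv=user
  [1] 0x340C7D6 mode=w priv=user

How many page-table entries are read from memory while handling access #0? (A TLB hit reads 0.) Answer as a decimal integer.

Walk each access:
#0 VA=0x41B18F (r,user):
  L0: frame=0x36 idx=2 entry=0x37007 [P=1 RW=1 US=1 PS=0]
  L1: frame=0x37 idx=27 entry=0x3A007 [P=1 RW=1 US=1 PS=0]
  ⇒ phys 0x3A18F  [2 reads]
#1 VA=0x340C7D6 (w,user):
  L0: frame=0x36 idx=26 entry=0x3B007 [P=1 RW=1 US=1 PS=0]
  L1: frame=0x3B idx=12 entry=0x3C007 [P=1 RW=1 US=1 PS=0]
  ⇒ phys 0x3C7D6  [2 reads]

Entries read for #0: 2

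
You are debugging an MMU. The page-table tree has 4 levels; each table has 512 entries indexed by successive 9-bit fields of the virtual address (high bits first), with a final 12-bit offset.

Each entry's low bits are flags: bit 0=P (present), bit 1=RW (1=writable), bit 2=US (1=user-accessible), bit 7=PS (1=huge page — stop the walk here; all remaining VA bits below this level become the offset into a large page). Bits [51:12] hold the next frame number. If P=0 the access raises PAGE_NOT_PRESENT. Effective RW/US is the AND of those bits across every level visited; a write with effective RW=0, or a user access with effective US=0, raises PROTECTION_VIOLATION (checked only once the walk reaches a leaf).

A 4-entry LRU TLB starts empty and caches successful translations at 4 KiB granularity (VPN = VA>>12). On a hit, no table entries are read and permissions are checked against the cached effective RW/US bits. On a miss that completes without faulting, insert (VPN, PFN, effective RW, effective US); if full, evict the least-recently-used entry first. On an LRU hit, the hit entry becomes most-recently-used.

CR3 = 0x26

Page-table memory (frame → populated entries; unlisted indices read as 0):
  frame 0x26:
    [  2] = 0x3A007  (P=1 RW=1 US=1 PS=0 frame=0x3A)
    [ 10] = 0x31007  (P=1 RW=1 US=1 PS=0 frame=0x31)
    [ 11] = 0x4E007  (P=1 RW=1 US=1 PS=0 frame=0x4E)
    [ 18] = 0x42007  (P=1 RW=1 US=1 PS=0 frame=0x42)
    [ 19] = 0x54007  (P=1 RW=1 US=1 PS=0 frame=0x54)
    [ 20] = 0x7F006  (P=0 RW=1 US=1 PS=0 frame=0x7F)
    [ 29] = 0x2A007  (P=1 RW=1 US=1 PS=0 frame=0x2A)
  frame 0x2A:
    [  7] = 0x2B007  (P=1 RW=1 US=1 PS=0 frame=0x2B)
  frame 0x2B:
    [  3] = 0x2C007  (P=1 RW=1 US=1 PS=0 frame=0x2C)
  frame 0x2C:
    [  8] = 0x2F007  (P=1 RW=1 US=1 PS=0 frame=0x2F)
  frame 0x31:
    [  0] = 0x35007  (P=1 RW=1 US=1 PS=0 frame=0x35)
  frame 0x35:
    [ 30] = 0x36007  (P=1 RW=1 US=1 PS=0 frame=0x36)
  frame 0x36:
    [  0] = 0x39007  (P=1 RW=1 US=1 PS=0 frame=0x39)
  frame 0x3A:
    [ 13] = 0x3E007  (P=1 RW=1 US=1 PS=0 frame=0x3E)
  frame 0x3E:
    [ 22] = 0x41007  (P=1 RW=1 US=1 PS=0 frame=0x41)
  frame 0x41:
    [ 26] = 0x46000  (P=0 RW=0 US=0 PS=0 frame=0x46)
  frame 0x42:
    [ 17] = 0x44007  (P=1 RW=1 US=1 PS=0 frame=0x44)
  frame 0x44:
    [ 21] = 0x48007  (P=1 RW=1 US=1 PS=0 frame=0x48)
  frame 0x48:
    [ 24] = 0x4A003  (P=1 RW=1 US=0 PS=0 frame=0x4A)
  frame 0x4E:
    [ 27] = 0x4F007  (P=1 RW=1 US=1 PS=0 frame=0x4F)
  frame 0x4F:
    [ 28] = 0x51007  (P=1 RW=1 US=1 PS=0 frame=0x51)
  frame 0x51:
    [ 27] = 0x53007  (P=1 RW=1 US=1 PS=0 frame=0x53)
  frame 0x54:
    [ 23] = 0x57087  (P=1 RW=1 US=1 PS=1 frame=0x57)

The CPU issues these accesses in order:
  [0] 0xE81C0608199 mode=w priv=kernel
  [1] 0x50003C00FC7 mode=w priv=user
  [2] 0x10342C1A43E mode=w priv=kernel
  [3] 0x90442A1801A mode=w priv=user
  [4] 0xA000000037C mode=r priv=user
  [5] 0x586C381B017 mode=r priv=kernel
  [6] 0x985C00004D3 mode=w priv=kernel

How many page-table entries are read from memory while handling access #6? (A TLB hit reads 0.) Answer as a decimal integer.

Per-access translation:
#0 VA=0xE81C0608199 (w,kernel):
  L0: frame=0x26 idx=29 entry=0x2A007 [P=1 RW=1 US=1 PS=0]
  L1: frame=0x2A idx=7 entry=0x2B007 [P=1 RW=1 US=1 PS=0]
  L2: frame=0x2B idx=3 entry=0x2C007 [P=1 RW=1 US=1 PS=0]
  L3: frame=0x2C idx=8 entry=0x2F007 [P=1 RW=1 US=1 PS=0]
  ✓ 0x2F199  — 4 lookups
#1 VA=0x50003C00FC7 (w,user):
  L0: frame=0x26 idx=10 entry=0x31007 [P=1 RW=1 US=1 PS=0]
  L1: frame=0x31 idx=0 entry=0x35007 [P=1 RW=1 US=1 PS=0]
  L2: frame=0x35 idx=30 entry=0x36007 [P=1 RW=1 US=1 PS=0]
  L3: frame=0x36 idx=0 entry=0x39007 [P=1 RW=1 US=1 PS=0]
  ✓ 0x39FC7  — 4 lookups
#2 VA=0x10342C1A43E (w,kernel):
  L0: frame=0x26 idx=2 entry=0x3A007 [P=1 RW=1 US=1 PS=0]
  L1: frame=0x3A idx=13 entry=0x3E007 [P=1 RW=1 US=1 PS=0]
  L2: frame=0x3E idx=22 entry=0x41007 [P=1 RW=1 US=1 PS=0]
  L3: frame=0x41 idx=26 entry=0x46000 [P=0 RW=0 US=0 PS=0]
  ⇒ fault: PAGE_NOT_PRESENT  — 4 lookups
#3 VA=0x90442A1801A (w,user):
  L0: frame=0x26 idx=18 entry=0x42007 [P=1 RW=1 US=1 PS=0]
  L1: frame=0x42 idx=17 entry=0x44007 [P=1 RW=1 US=1 PS=0]
  L2: frame=0x44 idx=21 entry=0x48007 [P=1 RW=1 US=1 PS=0]
  L3: frame=0x48 idx=24 entry=0x4A003 [P=1 RW=1 US=0 PS=0]
  ⇒ fault: PROTECTION_VIOLATION  — 4 lookups
#4 VA=0xA000000037C (r,user):
  L0: frame=0x26 idx=20 entry=0x7F006 [P=0 RW=1 US=1 PS=0]
  ⇒ fault: PAGE_NOT_PRESENT  — 1 lookups
#5 VA=0x586C381B017 (r,kernel):
  L0: frame=0x26 idx=11 entry=0x4E007 [P=1 RW=1 US=1 PS=0]
  L1: frame=0x4E idx=27 entry=0x4F007 [P=1 RW=1 US=1 PS=0]
  L2: frame=0x4F idx=28 entry=0x51007 [P=1 RW=1 US=1 PS=0]
  L3: frame=0x51 idx=27 entry=0x53007 [P=1 RW=1 US=1 PS=0]
  ✓ 0x53017  — 4 lookups
#6 VA=0x985C00004D3 (w,kernel):
  L0: frame=0x26 idx=19 entry=0x54007 [P=1 RW=1 US=1 PS=0]
  L1: frame=0x54 idx=23 entry=0x57087 [P=1 RW=1 US=1 PS=1]
  ✓ 0x574D3 (huge @L1)  — 2 lookups

Entries read for #6: 2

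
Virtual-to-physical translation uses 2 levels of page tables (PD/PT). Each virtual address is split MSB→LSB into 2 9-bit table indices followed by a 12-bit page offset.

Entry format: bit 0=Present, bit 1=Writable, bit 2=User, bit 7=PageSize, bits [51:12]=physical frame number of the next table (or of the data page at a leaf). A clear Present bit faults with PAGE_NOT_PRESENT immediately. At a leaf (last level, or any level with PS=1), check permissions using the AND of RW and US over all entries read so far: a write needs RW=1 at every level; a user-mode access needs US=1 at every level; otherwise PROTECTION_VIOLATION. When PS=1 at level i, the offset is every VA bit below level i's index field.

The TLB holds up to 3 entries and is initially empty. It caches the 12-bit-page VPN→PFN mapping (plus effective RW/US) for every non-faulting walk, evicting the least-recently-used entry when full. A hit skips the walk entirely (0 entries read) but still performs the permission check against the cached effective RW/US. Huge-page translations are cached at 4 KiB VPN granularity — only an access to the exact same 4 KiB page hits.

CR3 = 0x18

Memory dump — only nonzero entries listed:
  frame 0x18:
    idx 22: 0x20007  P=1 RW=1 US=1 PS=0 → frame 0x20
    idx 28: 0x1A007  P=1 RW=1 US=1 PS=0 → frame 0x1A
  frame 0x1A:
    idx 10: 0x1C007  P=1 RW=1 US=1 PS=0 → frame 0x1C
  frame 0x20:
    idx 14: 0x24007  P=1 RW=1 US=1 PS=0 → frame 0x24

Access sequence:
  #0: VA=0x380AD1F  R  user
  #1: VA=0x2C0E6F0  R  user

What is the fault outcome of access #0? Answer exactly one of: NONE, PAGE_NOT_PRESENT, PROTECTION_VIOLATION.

Trace:
#0 VA=0x380AD1F (r,user):
  L0: frame=0x18 idx=28 entry=0x1A007 [P=1 RW=1 US=1 PS=0]
  L1: frame=0x1A idx=10 entry=0x1C007 [P=1 RW=1 US=1 PS=0]
  → PA=0x1CD1F  (2 entries read)
#1 VA=0x2C0E6F0 (r,user):
  L0: frame=0x18 idx=22 entry=0x20007 [P=1 RW=1 US=1 PS=0]
  L1: frame=0x20 idx=14 entry=0x24007 [P=1 RW=1 US=1 PS=0]
  → PA=0x246F0  (2 entries read)

Access #0 fault: NONE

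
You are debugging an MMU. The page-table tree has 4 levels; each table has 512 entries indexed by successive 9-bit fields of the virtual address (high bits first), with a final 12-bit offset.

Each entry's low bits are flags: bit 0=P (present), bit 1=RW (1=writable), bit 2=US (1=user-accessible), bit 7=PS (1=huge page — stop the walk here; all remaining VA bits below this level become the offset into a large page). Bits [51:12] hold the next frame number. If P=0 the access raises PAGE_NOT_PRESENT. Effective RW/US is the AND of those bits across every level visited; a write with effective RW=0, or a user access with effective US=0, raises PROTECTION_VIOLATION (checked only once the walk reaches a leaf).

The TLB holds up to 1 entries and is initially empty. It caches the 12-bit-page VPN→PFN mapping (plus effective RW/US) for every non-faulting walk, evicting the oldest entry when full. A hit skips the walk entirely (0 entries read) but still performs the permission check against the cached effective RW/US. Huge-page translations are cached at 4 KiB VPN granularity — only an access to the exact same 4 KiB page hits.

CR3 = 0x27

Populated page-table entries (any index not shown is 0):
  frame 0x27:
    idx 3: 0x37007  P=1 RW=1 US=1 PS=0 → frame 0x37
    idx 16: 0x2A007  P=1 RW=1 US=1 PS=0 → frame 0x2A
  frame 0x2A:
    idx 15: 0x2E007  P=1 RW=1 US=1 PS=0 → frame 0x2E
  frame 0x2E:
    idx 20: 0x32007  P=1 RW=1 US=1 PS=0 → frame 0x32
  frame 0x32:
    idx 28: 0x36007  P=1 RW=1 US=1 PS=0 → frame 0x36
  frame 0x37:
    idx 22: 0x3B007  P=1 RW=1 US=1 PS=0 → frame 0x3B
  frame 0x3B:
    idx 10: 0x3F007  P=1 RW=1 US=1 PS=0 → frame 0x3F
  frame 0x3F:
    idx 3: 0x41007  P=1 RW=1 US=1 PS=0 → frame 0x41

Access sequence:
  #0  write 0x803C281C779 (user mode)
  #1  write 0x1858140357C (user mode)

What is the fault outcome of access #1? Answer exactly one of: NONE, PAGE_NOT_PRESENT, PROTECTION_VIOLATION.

Trace:
#0 VA=0x803C281C779 (w,user):
  [0] read 0x27 idx=16: raw=0x2A007 flags P=1 W=1 U=1 S=0
  [1] read 0x2A idx=15: raw=0x2E007 flags P=1 W=1 U=1 S=0
  [2] read 0x2E idx=20: raw=0x32007 flags P=1 W=1 U=1 S=0
  [3] read 0x32 idx=28: raw=0x36007 flags P=1 W=1 U=1 S=0
  ✓ 0x36779  — 4 lookups
#1 VA=0x1858140357C (w,user):
  [0] read 0x27 idx=3: raw=0x37007 flags P=1 W=1 U=1 S=0
  [1] read 0x37 idx=22: raw=0x3B007 flags P=1 W=1 U=1 S=0
  [2] read 0x3B idx=10: raw=0x3F007 flags P=1 W=1 U=1 S=0
  [3] read 0x3F idx=3: raw=0x41007 flags P=1 W=1 U=1 S=0
  ✓ 0x4157C  — 4 lookups

Access #1 fault: NONE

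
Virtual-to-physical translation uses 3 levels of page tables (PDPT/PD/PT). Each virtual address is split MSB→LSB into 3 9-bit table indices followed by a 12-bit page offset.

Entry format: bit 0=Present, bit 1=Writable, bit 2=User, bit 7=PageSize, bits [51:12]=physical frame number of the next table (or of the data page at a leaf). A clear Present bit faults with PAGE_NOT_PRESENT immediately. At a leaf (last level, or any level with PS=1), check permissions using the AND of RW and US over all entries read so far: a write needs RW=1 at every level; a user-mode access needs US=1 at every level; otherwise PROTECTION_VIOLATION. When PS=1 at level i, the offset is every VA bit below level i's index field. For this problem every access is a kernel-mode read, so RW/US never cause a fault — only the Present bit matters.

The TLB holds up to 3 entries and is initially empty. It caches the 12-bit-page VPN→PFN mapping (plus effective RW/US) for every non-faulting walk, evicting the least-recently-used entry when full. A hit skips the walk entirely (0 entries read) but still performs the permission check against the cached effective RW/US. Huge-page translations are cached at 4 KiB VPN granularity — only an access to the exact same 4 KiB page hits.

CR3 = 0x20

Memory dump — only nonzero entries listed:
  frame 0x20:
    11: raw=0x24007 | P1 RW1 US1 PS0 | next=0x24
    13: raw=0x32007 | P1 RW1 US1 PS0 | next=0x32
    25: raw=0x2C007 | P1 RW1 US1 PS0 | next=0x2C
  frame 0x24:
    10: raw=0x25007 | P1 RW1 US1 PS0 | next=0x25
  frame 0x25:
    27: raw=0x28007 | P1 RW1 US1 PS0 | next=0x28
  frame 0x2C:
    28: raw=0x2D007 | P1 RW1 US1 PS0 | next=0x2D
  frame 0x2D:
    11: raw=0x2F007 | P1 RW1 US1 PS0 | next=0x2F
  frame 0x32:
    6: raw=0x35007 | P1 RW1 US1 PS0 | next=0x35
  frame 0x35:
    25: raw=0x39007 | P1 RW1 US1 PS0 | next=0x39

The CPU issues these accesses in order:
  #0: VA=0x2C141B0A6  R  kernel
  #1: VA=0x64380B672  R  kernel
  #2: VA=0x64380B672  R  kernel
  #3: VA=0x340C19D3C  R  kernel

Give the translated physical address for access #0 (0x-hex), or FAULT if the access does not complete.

Trace:
#0 VA=0x2C141B0A6 (r,kernel):
  L0 @0x20[11] → 0x24007  P=1,RW=1,US=1,PS=0
  L1 @0x24[10] → 0x25007  P=1,RW=1,US=1,PS=0
  L2 @0x25[27] → 0x28007  P=1,RW=1,US=1,PS=0
  ✓ 0x280A6  — 3 lookups
#1 VA=0x64380B672 (r,kernel):
  L0 @0x20[25] → 0x2C007  P=1,RW=1,US=1,PS=0
  L1 @0x2C[28] → 0x2D007  P=1,RW=1,US=1,PS=0
  L2 @0x2D[11] → 0x2F007  P=1,RW=1,US=1,PS=0
  ✓ 0x2F672  — 3 lookups
#2 VA=0x64380B672 (r,kernel):
  TLB hit vpn=0x64380B → PA=0x2F672
#3 VA=0x340C19D3C (r,kernel):
  L0 @0x20[13] → 0x32007  P=1,RW=1,US=1,PS=0
  L1 @0x32[6] → 0x35007  P=1,RW=1,US=1,PS=0
  L2 @0x35[25] → 0x39007  P=1,RW=1,US=1,PS=0
  ✓ 0x39D3C  — 3 lookups

Access #0 PA: 0x280A6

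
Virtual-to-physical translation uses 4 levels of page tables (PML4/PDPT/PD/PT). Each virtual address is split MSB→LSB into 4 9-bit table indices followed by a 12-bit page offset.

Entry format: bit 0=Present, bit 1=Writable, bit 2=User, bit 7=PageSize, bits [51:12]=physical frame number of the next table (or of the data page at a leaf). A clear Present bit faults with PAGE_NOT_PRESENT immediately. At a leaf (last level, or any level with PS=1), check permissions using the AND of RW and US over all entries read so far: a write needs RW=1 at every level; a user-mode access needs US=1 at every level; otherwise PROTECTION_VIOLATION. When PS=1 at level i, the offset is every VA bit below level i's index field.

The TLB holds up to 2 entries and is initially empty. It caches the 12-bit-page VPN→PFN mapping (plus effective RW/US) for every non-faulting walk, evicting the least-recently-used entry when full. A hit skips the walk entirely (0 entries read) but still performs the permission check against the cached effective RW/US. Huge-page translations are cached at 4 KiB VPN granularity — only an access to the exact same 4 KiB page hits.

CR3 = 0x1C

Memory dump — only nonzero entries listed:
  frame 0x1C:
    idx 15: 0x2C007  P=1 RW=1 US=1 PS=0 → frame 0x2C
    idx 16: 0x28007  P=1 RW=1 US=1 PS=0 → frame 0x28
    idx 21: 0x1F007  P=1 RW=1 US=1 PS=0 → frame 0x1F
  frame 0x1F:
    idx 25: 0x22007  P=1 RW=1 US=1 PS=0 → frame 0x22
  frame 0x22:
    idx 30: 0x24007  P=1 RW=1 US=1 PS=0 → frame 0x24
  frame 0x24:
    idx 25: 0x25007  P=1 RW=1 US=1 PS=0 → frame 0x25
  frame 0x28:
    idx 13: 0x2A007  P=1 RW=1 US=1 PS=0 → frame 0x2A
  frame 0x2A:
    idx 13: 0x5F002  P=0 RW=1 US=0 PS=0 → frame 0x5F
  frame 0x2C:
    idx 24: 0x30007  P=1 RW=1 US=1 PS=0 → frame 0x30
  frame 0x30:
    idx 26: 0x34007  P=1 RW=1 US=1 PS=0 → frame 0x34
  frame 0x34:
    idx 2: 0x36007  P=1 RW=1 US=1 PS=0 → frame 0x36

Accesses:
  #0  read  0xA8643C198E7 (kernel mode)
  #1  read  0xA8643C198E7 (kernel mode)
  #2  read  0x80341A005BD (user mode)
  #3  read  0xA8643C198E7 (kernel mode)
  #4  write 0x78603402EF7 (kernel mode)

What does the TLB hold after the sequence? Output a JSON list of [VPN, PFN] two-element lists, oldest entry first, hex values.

Walk each access:
#0 VA=0xA8643C198E7 (r,kernel):
  L0: frame=0x1C idx=21 entry=0x1F007 [P=1 RW=1 US=1 PS=0]
  L1: frame=0x1F idx=25 entry=0x22007 [P=1 RW=1 US=1 PS=0]
  L2: frame=0x22 idx=30 entry=0x24007 [P=1 RW=1 US=1 PS=0]
  L3: frame=0x24 idx=25 entry=0x25007 [P=1 RW=1 US=1 PS=0]
  ✓ 0x258E7  — 4 lookups
#1 VA=0xA8643C198E7 (r,kernel):
  TLB hit vpn=0xA8643C19 → PA=0x258E7
#2 VA=0x80341A005BD (r,user):
  L0: frame=0x1C idx=16 entry=0x28007 [P=1 RW=1 US=1 PS=0]
  L1: frame=0x28 idx=13 entry=0x2A007 [P=1 RW=1 US=1 PS=0]
  L2: frame=0x2A idx=13 entry=0x5F002 [P=0 RW=1 US=0 PS=0]
  → PAGE_NOT_PRESENT  (3 entries read)
#3 VA=0xA8643C198E7 (r,kernel):
  TLB hit vpn=0xA8643C19 → PA=0x258E7
#4 VA=0x78603402EF7 (w,kernel):
  L0: frame=0x1C idx=15 entry=0x2C007 [P=1 RW=1 US=1 PS=0]
  L1: frame=0x2C idx=24 entry=0x30007 [P=1 RW=1 US=1 PS=0]
  L2: frame=0x30 idx=26 entry=0x34007 [P=1 RW=1 US=1 PS=0]
  L3: frame=0x34 idx=2 entry=0x36007 [P=1 RW=1 US=1 PS=0]
  ✓ 0x36EF7  — 4 lookups

TLB: [["0xA8643C19", "0x25"], ["0x78603402", "0x36"]]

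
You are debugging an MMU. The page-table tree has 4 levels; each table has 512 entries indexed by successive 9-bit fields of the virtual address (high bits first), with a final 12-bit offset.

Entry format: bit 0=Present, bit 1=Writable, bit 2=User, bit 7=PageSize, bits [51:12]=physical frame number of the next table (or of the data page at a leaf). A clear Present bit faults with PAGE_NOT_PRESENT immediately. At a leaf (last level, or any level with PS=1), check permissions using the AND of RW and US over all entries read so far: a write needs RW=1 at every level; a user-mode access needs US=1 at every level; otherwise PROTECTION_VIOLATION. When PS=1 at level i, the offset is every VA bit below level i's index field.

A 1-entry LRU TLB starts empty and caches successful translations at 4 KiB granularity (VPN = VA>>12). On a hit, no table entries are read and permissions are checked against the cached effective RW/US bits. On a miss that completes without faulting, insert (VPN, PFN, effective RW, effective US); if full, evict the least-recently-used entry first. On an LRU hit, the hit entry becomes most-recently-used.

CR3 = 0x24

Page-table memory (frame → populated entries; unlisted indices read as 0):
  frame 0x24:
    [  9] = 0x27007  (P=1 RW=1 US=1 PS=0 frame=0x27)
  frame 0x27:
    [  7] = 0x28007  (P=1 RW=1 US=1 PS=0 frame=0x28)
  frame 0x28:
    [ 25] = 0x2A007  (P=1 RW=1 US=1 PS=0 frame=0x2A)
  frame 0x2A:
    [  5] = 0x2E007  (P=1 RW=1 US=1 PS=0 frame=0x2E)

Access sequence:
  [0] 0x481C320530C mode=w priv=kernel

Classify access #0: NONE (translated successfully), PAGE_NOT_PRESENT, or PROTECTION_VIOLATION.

Trace:
#0 VA=0x481C320530C (w,kernel):
  L0: frame=0x24 idx=9 entry=0x27007 [P=1 RW=1 US=1 PS=0]
  L1: frame=0x27 idx=7 entry=0x28007 [P=1 RW=1 US=1 PS=0]
  L2: frame=0x28 idx=25 entry=0x2A007 [P=1 RW=1 US=1 PS=0]
  L3: frame=0x2A idx=5 entry=0x2E007 [P=1 RW=1 US=1 PS=0]
  ⇒ phys 0x2E30C  [4 reads]

Access #0 fault: NONE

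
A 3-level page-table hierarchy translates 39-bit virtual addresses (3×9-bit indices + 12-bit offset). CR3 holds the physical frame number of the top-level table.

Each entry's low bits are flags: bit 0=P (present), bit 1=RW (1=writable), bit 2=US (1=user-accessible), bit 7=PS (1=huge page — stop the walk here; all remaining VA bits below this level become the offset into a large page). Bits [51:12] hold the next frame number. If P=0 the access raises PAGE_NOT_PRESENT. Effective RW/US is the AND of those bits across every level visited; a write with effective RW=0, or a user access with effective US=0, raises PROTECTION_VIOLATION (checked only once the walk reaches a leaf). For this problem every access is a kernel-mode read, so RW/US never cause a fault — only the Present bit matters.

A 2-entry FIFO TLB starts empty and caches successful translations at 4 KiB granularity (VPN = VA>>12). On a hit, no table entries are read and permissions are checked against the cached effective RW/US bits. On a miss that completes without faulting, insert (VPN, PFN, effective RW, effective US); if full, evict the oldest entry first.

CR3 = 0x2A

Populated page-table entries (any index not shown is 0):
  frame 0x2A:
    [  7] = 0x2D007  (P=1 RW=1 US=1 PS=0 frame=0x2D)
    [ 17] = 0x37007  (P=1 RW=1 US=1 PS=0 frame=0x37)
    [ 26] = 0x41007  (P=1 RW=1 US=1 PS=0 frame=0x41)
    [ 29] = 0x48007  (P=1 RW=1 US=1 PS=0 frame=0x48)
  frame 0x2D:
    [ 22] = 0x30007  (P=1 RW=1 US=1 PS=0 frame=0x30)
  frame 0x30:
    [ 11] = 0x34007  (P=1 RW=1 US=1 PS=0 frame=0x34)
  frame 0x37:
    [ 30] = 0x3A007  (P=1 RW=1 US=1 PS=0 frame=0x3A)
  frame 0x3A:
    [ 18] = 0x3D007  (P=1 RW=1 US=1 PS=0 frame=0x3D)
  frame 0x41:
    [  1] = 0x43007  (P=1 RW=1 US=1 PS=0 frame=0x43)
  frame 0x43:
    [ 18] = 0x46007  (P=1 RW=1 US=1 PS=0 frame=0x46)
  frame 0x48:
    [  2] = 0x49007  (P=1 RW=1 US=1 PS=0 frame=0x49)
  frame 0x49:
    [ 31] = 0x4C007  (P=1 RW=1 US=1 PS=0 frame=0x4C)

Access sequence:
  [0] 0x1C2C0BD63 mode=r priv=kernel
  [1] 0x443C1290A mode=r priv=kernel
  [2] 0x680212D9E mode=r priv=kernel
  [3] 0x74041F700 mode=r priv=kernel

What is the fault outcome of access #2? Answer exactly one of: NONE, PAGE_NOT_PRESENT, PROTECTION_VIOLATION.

Trace:
#0 VA=0x1C2C0BD63 (r,kernel):
  L0 @0x2A[7] → 0x2D007  P=1,RW=1,US=1,PS=0
  L1 @0x2D[22] → 0x30007  P=1,RW=1,US=1,PS=0
  L2 @0x30[11] → 0x34007  P=1,RW=1,US=1,PS=0
  ⇒ phys 0x34D63  [3 reads]
#1 VA=0x443C1290A (r,kernel):
  L0 @0x2A[17] → 0x37007  P=1,RW=1,US=1,PS=0
  L1 @0x37[30] → 0x3A007  P=1,RW=1,US=1,PS=0
  L2 @0x3A[18] → 0x3D007  P=1,RW=1,US=1,PS=0
  ⇒ phys 0x3D90A  [3 reads]
#2 VA=0x680212D9E (r,kernel):
  L0 @0x2A[26] → 0x41007  P=1,RW=1,US=1,PS=0
  L1 @0x41[1] → 0x43007  P=1,RW=1,US=1,PS=0
  L2 @0x43[18] → 0x46007  P=1,RW=1,US=1,PS=0
  ⇒ phys 0x46D9E  [3 reads]
#3 VA=0x74041F700 (r,kernel):
  L0 @0x2A[29] → 0x48007  P=1,RW=1,US=1,PS=0
  L1 @0x48[2] → 0x49007  P=1,RW=1,US=1,PS=0
  L2 @0x49[31] → 0x4C007  P=1,RW=1,US=1,PS=0
  ⇒ phys 0x4C700  [3 reads]

Access #2 fault: NONE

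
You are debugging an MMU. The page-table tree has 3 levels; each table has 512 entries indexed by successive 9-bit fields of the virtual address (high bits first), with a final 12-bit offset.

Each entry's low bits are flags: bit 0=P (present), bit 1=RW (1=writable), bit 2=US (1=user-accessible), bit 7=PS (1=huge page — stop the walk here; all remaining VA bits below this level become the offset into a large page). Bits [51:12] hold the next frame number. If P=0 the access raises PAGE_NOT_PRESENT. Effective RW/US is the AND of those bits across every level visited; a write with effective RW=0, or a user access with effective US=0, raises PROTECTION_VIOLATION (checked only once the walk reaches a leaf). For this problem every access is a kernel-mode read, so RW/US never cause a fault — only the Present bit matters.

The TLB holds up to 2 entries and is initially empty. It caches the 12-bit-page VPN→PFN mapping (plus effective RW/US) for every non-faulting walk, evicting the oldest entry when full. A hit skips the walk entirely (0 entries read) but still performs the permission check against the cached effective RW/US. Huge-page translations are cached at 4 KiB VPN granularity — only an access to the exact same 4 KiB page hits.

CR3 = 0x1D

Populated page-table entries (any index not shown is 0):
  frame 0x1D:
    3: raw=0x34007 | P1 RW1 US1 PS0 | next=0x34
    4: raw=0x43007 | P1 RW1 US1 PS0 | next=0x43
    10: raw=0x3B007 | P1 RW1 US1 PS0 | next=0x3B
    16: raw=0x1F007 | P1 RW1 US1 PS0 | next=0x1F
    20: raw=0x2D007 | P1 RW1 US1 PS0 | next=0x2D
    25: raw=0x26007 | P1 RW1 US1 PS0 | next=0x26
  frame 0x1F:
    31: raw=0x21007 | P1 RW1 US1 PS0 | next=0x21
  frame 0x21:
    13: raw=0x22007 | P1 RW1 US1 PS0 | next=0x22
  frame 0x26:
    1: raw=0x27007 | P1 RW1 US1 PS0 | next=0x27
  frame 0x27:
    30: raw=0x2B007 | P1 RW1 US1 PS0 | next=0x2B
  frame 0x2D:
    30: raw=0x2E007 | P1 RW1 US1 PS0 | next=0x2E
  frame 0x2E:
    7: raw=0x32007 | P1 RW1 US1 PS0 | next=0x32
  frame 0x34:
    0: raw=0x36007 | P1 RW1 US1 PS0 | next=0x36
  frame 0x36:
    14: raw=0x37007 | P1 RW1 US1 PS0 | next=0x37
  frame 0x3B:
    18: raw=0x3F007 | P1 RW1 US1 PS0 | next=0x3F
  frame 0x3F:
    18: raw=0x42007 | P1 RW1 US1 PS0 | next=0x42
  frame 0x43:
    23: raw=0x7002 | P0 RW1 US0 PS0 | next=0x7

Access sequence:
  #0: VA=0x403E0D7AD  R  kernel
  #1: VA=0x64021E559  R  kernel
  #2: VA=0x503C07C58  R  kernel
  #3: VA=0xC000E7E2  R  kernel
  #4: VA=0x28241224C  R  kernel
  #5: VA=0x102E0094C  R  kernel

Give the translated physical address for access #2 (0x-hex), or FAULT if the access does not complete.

Per-access translation:
#0 VA=0x403E0D7AD (r,kernel):
  lvl0: tbl 0x1D, slot 16 ⇒ 0x1F007 (P1/RW1/US1/PS0)
  lvl1: tbl 0x1F, slot 31 ⇒ 0x21007 (P1/RW1/US1/PS0)
  lvl2: tbl 0x21, slot 13 ⇒ 0x22007 (P1/RW1/US1/PS0)
  ✓ 0x227AD  — 3 lookups
#1 VA=0x64021E559 (r,kernel):
  lvl0: tbl 0x1D, slot 25 ⇒ 0x26007 (P1/RW1/US1/PS0)
  lvl1: tbl 0x26, slot 1 ⇒ 0x27007 (P1/RW1/US1/PS0)
  lvl2: tbl 0x27, slot 30 ⇒ 0x2B007 (P1/RW1/US1/PS0)
  ✓ 0x2B559  — 3 lookups
#2 VA=0x503C07C58 (r,kernel):
  lvl0: tbl 0x1D, slot 20 ⇒ 0x2D007 (P1/RW1/US1/PS0)
  lvl1: tbl 0x2D, slot 30 ⇒ 0x2E007 (P1/RW1/US1/PS0)
  lvl2: tbl 0x2E, slot 7 ⇒ 0x32007 (P1/RW1/US1/PS0)
  ✓ 0x32C58  — 3 lookups
#3 VA=0xC000E7E2 (r,kernel):
  lvl0: tbl 0x1D, slot 3 ⇒ 0x34007 (P1/RW1/US1/PS0)
  lvl1: tbl 0x34, slot 0 ⇒ 0x36007 (P1/RW1/US1/PS0)
  lvl2: tbl 0x36, slot 14 ⇒ 0x37007 (P1/RW1/US1/PS0)
  ✓ 0x377E2  — 3 lookups
#4 VA=0x28241224C (r,kernel):
  lvl0: tbl 0x1D, slot 10 ⇒ 0x3B007 (P1/RW1/US1/PS0)
  lvl1: tbl 0x3B, slot 18 ⇒ 0x3F007 (P1/RW1/US1/PS0)
  lvl2: tbl 0x3F, slot 18 ⇒ 0x42007 (P1/RW1/US1/PS0)
  ✓ 0x4224C  — 3 lookups
#5 VA=0x102E0094C (r,kernel):
  lvl0: tbl 0x1D, slot 4 ⇒ 0x43007 (P1/RW1/US1/PS0)
  lvl1: tbl 0x43, slot 23 ⇒ 0x7002 (P0/RW1/US0/PS0)
  → PAGE_NOT_PRESENT  (2 entries read)

Access #2 PA: 0x32C58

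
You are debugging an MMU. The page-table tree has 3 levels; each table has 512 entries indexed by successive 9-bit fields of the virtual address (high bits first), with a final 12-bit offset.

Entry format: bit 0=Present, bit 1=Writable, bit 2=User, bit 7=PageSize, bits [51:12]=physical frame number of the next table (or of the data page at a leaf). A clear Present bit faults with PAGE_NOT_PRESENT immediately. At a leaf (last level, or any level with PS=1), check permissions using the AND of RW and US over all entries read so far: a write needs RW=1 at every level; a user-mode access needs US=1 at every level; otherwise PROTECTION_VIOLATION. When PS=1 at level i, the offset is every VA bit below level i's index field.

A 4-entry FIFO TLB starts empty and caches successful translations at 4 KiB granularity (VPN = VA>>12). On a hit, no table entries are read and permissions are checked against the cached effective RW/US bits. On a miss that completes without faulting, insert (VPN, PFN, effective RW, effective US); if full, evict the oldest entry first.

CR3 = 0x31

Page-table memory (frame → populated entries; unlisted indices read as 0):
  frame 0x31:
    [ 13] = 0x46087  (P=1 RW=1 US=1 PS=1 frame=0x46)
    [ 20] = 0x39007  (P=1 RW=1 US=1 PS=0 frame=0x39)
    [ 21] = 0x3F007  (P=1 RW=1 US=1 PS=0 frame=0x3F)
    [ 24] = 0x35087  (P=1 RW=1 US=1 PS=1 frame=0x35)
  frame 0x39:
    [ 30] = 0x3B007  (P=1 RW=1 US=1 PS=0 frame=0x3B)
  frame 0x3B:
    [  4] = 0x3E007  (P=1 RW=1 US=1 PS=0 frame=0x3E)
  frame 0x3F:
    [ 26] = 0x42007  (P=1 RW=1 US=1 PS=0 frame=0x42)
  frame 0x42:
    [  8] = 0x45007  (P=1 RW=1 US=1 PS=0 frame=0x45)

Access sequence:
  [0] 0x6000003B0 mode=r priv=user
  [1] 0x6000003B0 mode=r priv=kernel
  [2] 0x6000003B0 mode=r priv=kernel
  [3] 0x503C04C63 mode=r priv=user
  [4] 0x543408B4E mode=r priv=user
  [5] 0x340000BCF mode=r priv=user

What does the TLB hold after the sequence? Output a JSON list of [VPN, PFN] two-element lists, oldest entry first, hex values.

Trace:
#0 VA=0x6000003B0 (r,user):
  L0 @0x31[24] → 0x35087  P=1,RW=1,US=1,PS=1
  → PA=0x353B0 (huge @L0)  (1 entries read)
#1 VA=0x6000003B0 (r,kernel):
  TLB hit vpn=0x600000 → PA=0x353B0
#2 VA=0x6000003B0 (r,kernel):
  TLB hit vpn=0x600000 → PA=0x353B0
#3 VA=0x503C04C63 (r,user):
  L0 @0x31[20] → 0x39007  P=1,RW=1,US=1,PS=0
  L1 @0x39[30] → 0x3B007  P=1,RW=1,US=1,PS=0
  L2 @0x3B[4] → 0x3E007  P=1,RW=1,US=1,PS=0
  → PA=0x3EC63  (3 entries read)
#4 VA=0x543408B4E (r,user):
  L0 @0x31[21] → 0x3F007  P=1,RW=1,US=1,PS=0
  L1 @0x3F[26] → 0x42007  P=1,RW=1,US=1,PS=0
  L2 @0x42[8] → 0x45007  P=1,RW=1,US=1,PS=0
  → PA=0x45B4E  (3 entries read)
#5 VA=0x340000BCF (r,user):
  L0 @0x31[13] → 0x46087  P=1,RW=1,US=1,PS=1
  → PA=0x46BCF (huge @L0)  (1 entries read)

TLB: [["0x600000", "0x35"], ["0x503C04", "0x3E"], ["0x543408", "0x45"], ["0x340000", "0x46"]]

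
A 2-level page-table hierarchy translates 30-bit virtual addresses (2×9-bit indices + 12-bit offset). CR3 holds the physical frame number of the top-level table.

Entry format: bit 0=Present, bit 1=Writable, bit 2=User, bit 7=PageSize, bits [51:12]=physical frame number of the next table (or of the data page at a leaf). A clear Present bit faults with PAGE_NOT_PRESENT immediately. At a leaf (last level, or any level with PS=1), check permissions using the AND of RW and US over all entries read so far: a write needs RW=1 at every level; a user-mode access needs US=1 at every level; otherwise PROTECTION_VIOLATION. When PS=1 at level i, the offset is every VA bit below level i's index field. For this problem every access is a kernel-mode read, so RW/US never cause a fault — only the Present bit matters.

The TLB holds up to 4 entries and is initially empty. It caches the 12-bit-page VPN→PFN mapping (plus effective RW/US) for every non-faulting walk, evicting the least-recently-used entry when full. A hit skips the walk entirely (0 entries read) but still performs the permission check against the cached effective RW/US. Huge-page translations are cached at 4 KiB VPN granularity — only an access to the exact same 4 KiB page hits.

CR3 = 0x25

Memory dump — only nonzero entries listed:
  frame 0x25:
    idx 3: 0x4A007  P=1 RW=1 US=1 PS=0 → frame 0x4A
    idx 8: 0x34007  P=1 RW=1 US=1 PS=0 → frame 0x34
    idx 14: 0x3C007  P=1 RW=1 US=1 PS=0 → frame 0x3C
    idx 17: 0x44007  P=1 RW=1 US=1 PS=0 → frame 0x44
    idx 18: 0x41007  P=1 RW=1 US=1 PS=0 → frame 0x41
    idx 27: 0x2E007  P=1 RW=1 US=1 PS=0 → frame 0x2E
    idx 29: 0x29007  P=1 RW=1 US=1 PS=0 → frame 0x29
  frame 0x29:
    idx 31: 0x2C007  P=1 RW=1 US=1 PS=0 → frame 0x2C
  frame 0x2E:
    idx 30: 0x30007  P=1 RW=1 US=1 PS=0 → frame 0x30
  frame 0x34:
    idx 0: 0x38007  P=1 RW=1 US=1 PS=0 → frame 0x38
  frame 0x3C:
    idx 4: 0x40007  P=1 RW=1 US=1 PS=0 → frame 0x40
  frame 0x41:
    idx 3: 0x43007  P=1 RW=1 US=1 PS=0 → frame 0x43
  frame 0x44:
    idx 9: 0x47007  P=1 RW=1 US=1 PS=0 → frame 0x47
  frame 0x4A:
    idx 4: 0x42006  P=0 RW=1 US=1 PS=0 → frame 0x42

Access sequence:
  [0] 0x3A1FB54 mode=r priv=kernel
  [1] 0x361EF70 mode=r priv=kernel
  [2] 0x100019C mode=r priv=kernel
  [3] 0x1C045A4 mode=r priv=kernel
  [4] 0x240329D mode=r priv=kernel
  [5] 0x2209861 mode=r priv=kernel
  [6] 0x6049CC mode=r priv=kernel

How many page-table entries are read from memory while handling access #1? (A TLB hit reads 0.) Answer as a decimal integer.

Walk each access:
#0 VA=0x3A1FB54 (r,kernel):
  L0: frame=0x25 idx=29 entry=0x29007 [P=1 RW=1 US=1 PS=0]
  L1: frame=0x29 idx=31 entry=0x2C007 [P=1 RW=1 US=1 PS=0]
  → PA=0x2CB54  (2 entries read)
#1 VA=0x361EF70 (r,kernel):
  L0: frame=0x25 idx=27 entry=0x2E007 [P=1 RW=1 US=1 PS=0]
  L1: frame=0x2E idx=30 entry=0x30007 [P=1 RW=1 US=1 PS=0]
  → PA=0x30F70  (2 entries read)
#2 VA=0x100019C (r,kernel):
  L0: frame=0x25 idx=8 entry=0x34007 [P=1 RW=1 US=1 PS=0]
  L1: frame=0x34 idx=0 entry=0x38007 [P=1 RW=1 US=1 PS=0]
  → PA=0x3819C  (2 entries read)
#3 VA=0x1C045A4 (r,kernel):
  L0: frame=0x25 idx=14 entry=0x3C007 [P=1 RW=1 US=1 PS=0]
  L1: frame=0x3C idx=4 entry=0x40007 [P=1 RW=1 US=1 PS=0]
  → PA=0x405A4  (2 entries read)
#4 VA=0x240329D (r,kernel):
  L0: frame=0x25 idx=18 entry=0x41007 [P=1 RW=1 US=1 PS=0]
  L1: frame=0x41 idx=3 entry=0x43007 [P=1 RW=1 US=1 PS=0]
  → PA=0x4329D  (2 entries read)
#5 VA=0x2209861 (r,kernel):
  L0: frame=0x25 idx=17 entry=0x44007 [P=1 RW=1 US=1 PS=0]
  L1: frame=0x44 idx=9 entry=0x47007 [P=1 RW=1 US=1 PS=0]
  → PA=0x47861  (2 entries read)
#6 VA=0x6049CC (r,kernel):
  L0: frame=0x25 idx=3 entry=0x4A007 [P=1 RW=1 US=1 PS=0]
  L1: frame=0x4A idx=4 entry=0x42006 [P=0 RW=1 US=1 PS=0]
  ⇒ fault: PAGE_NOT_PRESENT  — 2 lookups

Entries read for #1: 2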